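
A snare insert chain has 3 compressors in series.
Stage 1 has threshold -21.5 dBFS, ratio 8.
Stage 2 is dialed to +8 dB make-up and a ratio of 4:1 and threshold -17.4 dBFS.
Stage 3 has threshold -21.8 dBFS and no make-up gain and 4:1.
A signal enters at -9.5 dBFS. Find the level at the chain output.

Stage 1: overshoot 12 dB → 12/8 = 1.5 dB → -20 dBFS.
Stage 2: below threshold (-20 ≤ -17.4); passes unchanged; make-up brings it to -12 dBFS.
Stage 3: -12 dBFS is 9.8 dB over -21.8 dBFS; at 4:1 that becomes 2.45 dB over, giving -19.35 dBFS.

-19.35 dBFS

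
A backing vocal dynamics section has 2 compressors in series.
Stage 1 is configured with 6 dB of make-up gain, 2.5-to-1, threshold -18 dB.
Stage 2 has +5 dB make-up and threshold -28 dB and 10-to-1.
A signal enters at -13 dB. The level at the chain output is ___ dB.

-21.2 dB

Stage 1: -13 dB is 5 dB over -18 dB; at 2.5:1 that becomes 2 dB over, giving -16 dB; +6 dB make-up → -10 dB.
Stage 2: -10 dB is 18 dB over -28 dB; at 10:1 that becomes 1.8 dB over, giving -26.2 dB; +5 dB make-up → -21.2 dB.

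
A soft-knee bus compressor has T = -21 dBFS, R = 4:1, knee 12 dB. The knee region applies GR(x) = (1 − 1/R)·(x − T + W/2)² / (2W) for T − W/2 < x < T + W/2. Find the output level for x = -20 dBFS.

x − T + W/2 = -20 − (-21) + 6 = 7.
GR = (1 − 1/4) × 7² / 24 = 0.75 × 49 / 24 = 1.53125 dB.
Output = -20 − 1.53125 = -21.53125 dBFS.

-21.53125 dBFS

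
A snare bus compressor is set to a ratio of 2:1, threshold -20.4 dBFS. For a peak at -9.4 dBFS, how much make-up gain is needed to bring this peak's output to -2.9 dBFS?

Without make-up, output = threshold + overshoot/2 = -20.4 + 5.5 = -14.9 dBFS.
Gap to target: 12 dB.

12 dB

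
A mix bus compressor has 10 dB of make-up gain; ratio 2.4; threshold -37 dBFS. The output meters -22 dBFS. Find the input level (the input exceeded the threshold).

-25 dBFS

Remove make-up: -22 − 10 = -32 dBFS.
That's 5 dB above the -37 dBFS threshold.
Before 2.4:1 compression the overshoot was 5 × 2.4 = 12 dB, so input = -37 + 12 = -25 dBFS.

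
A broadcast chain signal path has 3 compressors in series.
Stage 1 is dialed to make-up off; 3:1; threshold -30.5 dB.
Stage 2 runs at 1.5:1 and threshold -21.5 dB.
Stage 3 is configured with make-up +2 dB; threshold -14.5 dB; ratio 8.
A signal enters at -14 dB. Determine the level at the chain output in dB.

-23 dB

Stage 1: overshoot 16.5 dB → 16.5/3 = 5.5 dB → -25 dB.
Stage 2: -25 dB ≤ -21.5 dB, so stage 2 doesn't engage; output -25 dB.
Stage 3: -25 dB is at or below the -14.5 dB threshold — no compression; make-up brings it to -23 dB.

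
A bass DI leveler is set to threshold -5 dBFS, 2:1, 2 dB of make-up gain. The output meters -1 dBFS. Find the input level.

Remove make-up: -1 − 2 = -3 dBFS.
The compressed level sits -3 − (-5) = 2 dB over threshold.
Undo the ratio: input overshoot = 2 × 2 = 4 dB, giving input = -1 dBFS.

-1 dBFS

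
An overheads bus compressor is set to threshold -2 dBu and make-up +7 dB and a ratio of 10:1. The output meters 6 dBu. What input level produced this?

8 dBu

Before make-up, the level was 6 − 7 = -1 dBu.
That's 1 dB above the -2 dBu threshold.
Undo the ratio: input overshoot = 1 × 10 = 10 dB, giving input = 8 dBu.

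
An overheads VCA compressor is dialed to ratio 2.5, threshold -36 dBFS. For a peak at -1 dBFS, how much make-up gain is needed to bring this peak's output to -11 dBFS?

The peak compresses to -36 + 35/2.5 = -22 dBFS.
To reach -11 dBFS requires -11 − (-22) = 11 dB of make-up.

11 dB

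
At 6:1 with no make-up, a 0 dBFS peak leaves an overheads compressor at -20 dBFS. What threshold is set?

Gain reduction = 0 − (-20) = 20 dB; output overshoot = GR / (R − 1) = 20 / 5 = 4 dB.
Threshold = output − output overshoot = -20 − 4 = -24 dBFS.

-24 dBFS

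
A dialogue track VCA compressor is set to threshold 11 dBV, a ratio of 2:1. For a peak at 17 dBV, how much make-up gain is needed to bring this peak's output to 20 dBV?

Overshoot 6 dB → 6/2 = 3 dB after compression, so the compressed level is 11 + 3 = 14 dBV.
Make-up = target − compressed = 20 − 14 = 6 dB.

6 dB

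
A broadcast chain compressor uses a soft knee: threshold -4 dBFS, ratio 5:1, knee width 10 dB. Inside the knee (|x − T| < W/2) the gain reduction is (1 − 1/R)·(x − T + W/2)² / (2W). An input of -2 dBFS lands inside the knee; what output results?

-3.96 dBFS

x − T + W/2 = -2 − (-4) + 5 = 7.
GR = (1 − 1/5) × 7² / 20 = 0.8 × 49 / 20 = 1.96 dB.
Output = -2 − 1.96 = -3.96 dBFS.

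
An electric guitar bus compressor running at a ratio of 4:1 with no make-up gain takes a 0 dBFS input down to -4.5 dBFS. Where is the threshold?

-6 dBFS

Input is 6 dB above T (since output overshoot × R = input overshoot: (-4.5 − T)·4 = 0 − T gives T = -6 dBFS).
Check: -6 + (0 − (-6))/4 = -6 + 1.5 = -4.5 dBFS. ✓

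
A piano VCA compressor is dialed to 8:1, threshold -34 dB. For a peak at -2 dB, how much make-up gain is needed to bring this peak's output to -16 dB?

Overshoot 32 dB → 32/8 = 4 dB after compression, so the compressed level is -34 + 4 = -30 dB.
Make-up = target − compressed = -16 − (-30) = 14 dB.

14 dB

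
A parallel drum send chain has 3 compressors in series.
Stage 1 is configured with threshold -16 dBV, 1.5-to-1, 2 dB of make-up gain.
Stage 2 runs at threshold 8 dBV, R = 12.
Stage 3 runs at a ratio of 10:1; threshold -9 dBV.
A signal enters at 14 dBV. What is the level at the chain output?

-7.5 dBV

Stage 1: overshoot 30 dB → 30/1.5 = 20 dB → 4 dBV; +2 dB make-up → 6 dBV.
Stage 2: 6 dBV ≤ 8 dBV, so stage 2 doesn't engage; output 6 dBV.
Stage 3: overshoot 15 dB → 15/10 = 1.5 dB → -7.5 dBV.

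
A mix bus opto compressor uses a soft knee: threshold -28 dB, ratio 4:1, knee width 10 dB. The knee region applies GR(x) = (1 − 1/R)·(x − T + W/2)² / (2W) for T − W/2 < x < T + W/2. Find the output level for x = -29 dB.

-29.6 dB

x − T + W/2 = -29 − (-28) + 5 = 4.
GR = (1 − 1/4) × 4² / 20 = 0.75 × 16 / 20 = 0.6 dB.
Output = -29 − 0.6 = -29.6 dB.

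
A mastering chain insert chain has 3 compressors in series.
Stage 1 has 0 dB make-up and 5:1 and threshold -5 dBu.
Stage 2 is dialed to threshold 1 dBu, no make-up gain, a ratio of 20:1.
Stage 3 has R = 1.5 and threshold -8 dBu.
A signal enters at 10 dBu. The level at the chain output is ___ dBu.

Stage 1: 15 dB above -5 dBu, reduced 5:1 to 3 dB above → -2 dBu.
Stage 2: below threshold (-2 ≤ 1); passes unchanged; output -2 dBu.
Stage 3: overshoot 6 dB → 6/1.5 = 4 dB → -4 dBu.

-4 dBu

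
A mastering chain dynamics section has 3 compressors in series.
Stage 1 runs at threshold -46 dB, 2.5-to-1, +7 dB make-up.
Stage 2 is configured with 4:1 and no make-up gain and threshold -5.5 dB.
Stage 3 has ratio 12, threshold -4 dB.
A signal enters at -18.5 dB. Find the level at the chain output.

-28 dB

Stage 1: overshoot 27.5 dB → 27.5/2.5 = 11 dB → -35 dB; +7 dB make-up → -28 dB.
Stage 2: below threshold (-28 ≤ -5.5); passes unchanged; output -28 dB.
Stage 3: -28 dB is at or below the -4 dB threshold — no compression; output -28 dB.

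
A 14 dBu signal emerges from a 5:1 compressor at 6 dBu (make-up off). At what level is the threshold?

4 dBu

Gain reduction = 14 − 6 = 8 dB; output overshoot = GR / (R − 1) = 8 / 4 = 2 dB.
Threshold = output − output overshoot = 6 − 2 = 4 dBu.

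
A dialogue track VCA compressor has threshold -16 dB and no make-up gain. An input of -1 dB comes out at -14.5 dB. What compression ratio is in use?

10:1

Input overshoot = -1 − (-16) = 15 dB; output overshoot = -14.5 − (-16) = 1.5 dB.
Ratio = 15 / 1.5 = 10.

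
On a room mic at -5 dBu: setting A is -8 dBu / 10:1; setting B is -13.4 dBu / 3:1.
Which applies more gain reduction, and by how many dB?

A: GR = 3 − 3/10 = 2.7 dB.
B: GR = 8.4 − 8.4/3 = 5.6 dB.
B applies 2.9 dB more gain reduction.

B, by 2.9 dB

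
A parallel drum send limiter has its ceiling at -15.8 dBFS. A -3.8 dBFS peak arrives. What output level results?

A brickwall limiter is an ∞:1 compressor: any input above the ceiling is clamped to -15.8 dBFS.

-15.8 dBFS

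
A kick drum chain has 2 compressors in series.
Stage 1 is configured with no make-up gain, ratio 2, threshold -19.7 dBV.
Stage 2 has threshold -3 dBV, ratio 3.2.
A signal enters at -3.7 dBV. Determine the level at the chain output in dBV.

Stage 1: overshoot 16 dB → 16/2 = 8 dB → -11.7 dBV.
Stage 2: below threshold (-11.7 ≤ -3); passes unchanged; output -11.7 dBV.

-11.7 dBV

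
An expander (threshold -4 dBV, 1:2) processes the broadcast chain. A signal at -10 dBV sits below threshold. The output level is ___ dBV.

-16 dBV

Below threshold, a 1:2 expander applies gain = (2−1)×(T − x) of attenuation.
(2−1) × 6 = 6 dB, so output = -10 − 6 = -16 dBV.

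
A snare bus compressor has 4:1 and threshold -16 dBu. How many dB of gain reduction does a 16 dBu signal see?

The signal is 32 dB above threshold.
After 4:1 compression the overshoot becomes 32/4 = 8 dB.
GR = overshoot in − overshoot out = 32 − 8 = 24 dB.

24 dB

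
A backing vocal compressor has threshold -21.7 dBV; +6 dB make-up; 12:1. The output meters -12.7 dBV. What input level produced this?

14.3 dBV

Stripping the +6 dB make-up gives -18.7 dBV at the gain stage.
The compressed level sits -18.7 − (-21.7) = 3 dB over threshold.
Input overshoot = R × output overshoot = 36 dB → input = -21.7 + 36 = 14.3 dBV.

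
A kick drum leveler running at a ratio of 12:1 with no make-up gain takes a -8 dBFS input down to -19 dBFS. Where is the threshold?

-20 dBFS

Let T be the threshold. Output overshoot = (input overshoot)/R, so -19 − T = (-8 − T)/12.
12·(-19 − T) = -8 − T → 11·T = -228 − (-8) = -220.
T = -220/11 = -20 dBFS.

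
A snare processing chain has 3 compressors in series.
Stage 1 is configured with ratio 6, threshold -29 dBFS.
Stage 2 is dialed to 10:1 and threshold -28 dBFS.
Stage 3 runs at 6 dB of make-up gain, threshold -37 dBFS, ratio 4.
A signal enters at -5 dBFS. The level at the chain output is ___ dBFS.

-28.675 dBFS

Stage 1: 24 dB above -29 dBFS, reduced 6:1 to 4 dB above → -25 dBFS.
Stage 2: overshoot 3 dB → 3/10 = 0.3 dB → -27.7 dBFS.
Stage 3: 9.3 dB above -37 dBFS, reduced 4:1 to 2.325 dB above → -34.675 dBFS; +6 dB make-up → -28.675 dBFS.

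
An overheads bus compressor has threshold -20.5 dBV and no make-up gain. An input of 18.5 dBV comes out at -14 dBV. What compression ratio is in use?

6:1

Input overshoot = 18.5 − (-20.5) = 39 dB; output overshoot = -14 − (-20.5) = 6.5 dB.
Ratio = 39 / 6.5 = 6.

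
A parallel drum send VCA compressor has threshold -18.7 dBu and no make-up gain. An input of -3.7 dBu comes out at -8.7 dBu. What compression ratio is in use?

Input overshoot = -3.7 − (-18.7) = 15 dB; output overshoot = -8.7 − (-18.7) = 10 dB.
Ratio = 15 / 10 = 1.5.

1.5:1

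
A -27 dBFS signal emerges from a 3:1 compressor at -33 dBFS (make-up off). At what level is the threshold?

Gain reduction = -27 − (-33) = 6 dB; output overshoot = GR / (R − 1) = 6 / 2 = 3 dB.
Threshold = output − output overshoot = -33 − 3 = -36 dBFS.

-36 dBFS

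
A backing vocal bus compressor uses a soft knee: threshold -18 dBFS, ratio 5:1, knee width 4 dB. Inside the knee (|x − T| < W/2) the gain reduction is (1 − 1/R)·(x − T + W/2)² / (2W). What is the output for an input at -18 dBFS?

-18.4 dBFS

x − T + W/2 = -18 − (-18) + 2 = 2.
GR = (1 − 1/5) × 2² / 8 = 0.8 × 4 / 8 = 0.4 dB.
Output = -18 − 0.4 = -18.4 dBFS.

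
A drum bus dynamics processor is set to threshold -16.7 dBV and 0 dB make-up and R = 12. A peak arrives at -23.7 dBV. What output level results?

-23.7 dBV

-23.7 dBV is 7 dB below the -16.7 dBV threshold, so no gain reduction is applied.
Output = input = -23.7 dBV.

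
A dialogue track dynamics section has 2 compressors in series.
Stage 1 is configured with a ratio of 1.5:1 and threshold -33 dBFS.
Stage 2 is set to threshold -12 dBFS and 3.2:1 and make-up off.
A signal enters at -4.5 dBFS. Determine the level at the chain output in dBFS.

-14 dBFS

Stage 1: -4.5 dBFS is 28.5 dB over -33 dBFS; at 1.5:1 that becomes 19 dB over, giving -14 dBFS.
Stage 2: -14 dBFS is at or below the -12 dBFS threshold — no compression; output -14 dBFS.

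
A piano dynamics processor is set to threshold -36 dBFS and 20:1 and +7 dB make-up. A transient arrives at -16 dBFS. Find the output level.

-28 dBFS

The input is 20 dB above the -36 dBFS threshold.
At 20:1 the overshoot is divided by 20, leaving 1 dB above threshold.
So the level is -36 + 1 = -35 dBFS; make-up adds 7 dB, giving -28 dBFS.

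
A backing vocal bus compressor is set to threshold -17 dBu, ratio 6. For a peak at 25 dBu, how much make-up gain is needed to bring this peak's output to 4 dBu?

Overshoot 42 dB → 42/6 = 7 dB after compression, so the compressed level is -17 + 7 = -10 dBu.
Make-up = target − compressed = 4 − (-10) = 14 dB.

14 dB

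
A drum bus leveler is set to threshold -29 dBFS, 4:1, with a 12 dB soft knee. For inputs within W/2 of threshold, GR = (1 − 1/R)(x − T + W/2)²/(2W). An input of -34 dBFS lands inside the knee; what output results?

-34.03125 dBFS

x − T + W/2 = -34 − (-29) + 6 = 1.
GR = (1 − 1/4) × 1² / 24 = 0.75 × 1 / 24 = 0.03125 dB.
Output = -34 − 0.03125 = -34.03125 dBFS.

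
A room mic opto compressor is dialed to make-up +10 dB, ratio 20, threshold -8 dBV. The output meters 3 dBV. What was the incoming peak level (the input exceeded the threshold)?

12 dBV

Remove make-up: 3 − 10 = -7 dBV.
Post-compression overshoot = -7 − (-8) = 1 dB.
Undo the ratio: input overshoot = 1 × 20 = 20 dB, giving input = 12 dBV.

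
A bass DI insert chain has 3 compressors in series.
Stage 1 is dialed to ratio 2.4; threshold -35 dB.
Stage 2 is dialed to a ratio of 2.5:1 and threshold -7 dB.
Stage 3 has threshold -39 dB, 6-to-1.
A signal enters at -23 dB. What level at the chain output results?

-37.5 dB

Stage 1: -23 dB is 12 dB over -35 dB; at 2.4:1 that becomes 5 dB over, giving -30 dB.
Stage 2: -30 dB is at or below the -7 dB threshold — no compression; output -30 dB.
Stage 3: overshoot 9 dB → 9/6 = 1.5 dB → -37.5 dB.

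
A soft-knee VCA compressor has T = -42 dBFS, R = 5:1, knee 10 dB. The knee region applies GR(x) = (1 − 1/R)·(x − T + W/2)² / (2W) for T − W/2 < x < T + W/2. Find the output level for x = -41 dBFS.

-42.44 dBFS

x − T + W/2 = -41 − (-42) + 5 = 6.
GR = (1 − 1/5) × 6² / 20 = 0.8 × 36 / 20 = 1.44 dB.
Output = -41 − 1.44 = -42.44 dBFS.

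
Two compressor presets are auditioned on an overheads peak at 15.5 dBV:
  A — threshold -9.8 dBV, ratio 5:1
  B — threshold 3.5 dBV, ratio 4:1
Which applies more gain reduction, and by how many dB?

A: 25.3 dB over, compressed to 5.06 dB over, so 20.24 dB of GR.
B: 12 dB over, compressed to 3 dB over, so 9 dB of GR.
Difference: 11.24 dB in favour of A.

A, by 11.24 dB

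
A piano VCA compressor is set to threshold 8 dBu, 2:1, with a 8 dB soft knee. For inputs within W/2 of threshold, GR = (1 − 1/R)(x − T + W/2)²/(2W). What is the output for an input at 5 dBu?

4.96875 dBu

x − T + W/2 = 5 − 8 + 4 = 1.
GR = (1 − 1/2) × 1² / 16 = 0.5 × 1 / 16 = 0.03125 dB.
Output = 5 − 0.03125 = 4.96875 dBu.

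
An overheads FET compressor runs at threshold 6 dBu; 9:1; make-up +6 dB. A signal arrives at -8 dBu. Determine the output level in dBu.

-8 dBu is 14 dB below the 6 dBu threshold, so no gain reduction is applied.
Make-up gain adds 6 dB: -8 + 6 = -2 dBu.

-2 dBu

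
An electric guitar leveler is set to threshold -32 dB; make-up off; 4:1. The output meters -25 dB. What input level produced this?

-4 dB

That's 7 dB above the -32 dB threshold.
Undo the ratio: input overshoot = 7 × 4 = 28 dB, giving input = -4 dB.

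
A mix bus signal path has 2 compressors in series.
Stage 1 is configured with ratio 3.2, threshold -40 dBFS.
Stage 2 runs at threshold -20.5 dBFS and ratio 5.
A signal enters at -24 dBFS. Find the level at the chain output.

Stage 1: 16 dB above -40 dBFS, reduced 3.2:1 to 5 dB above → -35 dBFS.
Stage 2: -35 dBFS ≤ -20.5 dBFS, so stage 2 doesn't engage; output -35 dBFS.

-35 dBFS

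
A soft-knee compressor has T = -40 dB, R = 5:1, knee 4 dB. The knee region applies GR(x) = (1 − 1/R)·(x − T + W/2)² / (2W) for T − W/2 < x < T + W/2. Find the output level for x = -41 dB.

x − T + W/2 = -41 − (-40) + 2 = 1.
GR = (1 − 1/5) × 1² / 8 = 0.8 × 1 / 8 = 0.1 dB.
Output = -41 − 0.1 = -41.1 dB.

-41.1 dB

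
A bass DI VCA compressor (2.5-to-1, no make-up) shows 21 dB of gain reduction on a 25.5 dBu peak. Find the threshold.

-9.5 dBu

Let T be the threshold. Output overshoot = (input overshoot)/R, so 4.5 − T = (25.5 − T)/2.5.
2.5·(4.5 − T) = 25.5 − T → 1.5·T = 11.25 − 25.5 = -14.25.
T = -14.25/1.5 = -9.5 dBu.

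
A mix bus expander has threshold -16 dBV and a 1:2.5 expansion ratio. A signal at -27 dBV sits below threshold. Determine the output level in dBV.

-43.5 dBV

The input is 11 dB below the -16 dBV threshold.
A 1:2.5 expander multiplies undershoot by 2.5: 11 × 2.5 = 27.5 dB below threshold.
Output = -16 − 27.5 = -43.5 dBV.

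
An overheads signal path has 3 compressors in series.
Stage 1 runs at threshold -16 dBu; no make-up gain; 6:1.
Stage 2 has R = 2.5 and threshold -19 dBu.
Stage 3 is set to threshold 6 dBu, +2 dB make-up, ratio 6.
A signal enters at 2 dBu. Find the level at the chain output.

Stage 1: overshoot 18 dB → 18/6 = 3 dB → -13 dBu.
Stage 2: overshoot 6 dB → 6/2.5 = 2.4 dB → -16.6 dBu.
Stage 3: -16.6 dBu is at or below the 6 dBu threshold — no compression; make-up brings it to -14.6 dBu.

-14.6 dBu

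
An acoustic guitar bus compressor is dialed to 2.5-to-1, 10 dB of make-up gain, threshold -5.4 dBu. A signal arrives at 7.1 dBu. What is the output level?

The input is 12.5 dB above the -5.4 dBu threshold.
At 2.5:1 the overshoot is divided by 2.5, leaving 5 dB above threshold.
Output = -5.4 + 5 = -0.4 dBu; make-up adds 10 dB, giving 9.6 dBu.

9.6 dBu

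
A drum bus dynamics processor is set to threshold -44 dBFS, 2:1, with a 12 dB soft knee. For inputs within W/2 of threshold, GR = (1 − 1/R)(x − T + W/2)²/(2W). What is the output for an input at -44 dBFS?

x − T + W/2 = -44 − (-44) + 6 = 6.
GR = (1 − 1/2) × 6² / 24 = 0.5 × 36 / 24 = 0.75 dB.
Output = -44 − 0.75 = -44.75 dBFS.

-44.75 dBFS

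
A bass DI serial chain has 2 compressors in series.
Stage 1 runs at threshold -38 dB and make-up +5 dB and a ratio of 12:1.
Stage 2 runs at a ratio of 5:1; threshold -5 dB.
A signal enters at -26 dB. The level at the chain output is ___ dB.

Stage 1: 12 dB above -38 dB, reduced 12:1 to 1 dB above → -37 dB; +5 dB make-up → -32 dB.
Stage 2: -32 dB is at or below the -5 dB threshold — no compression; output -32 dB.

-32 dB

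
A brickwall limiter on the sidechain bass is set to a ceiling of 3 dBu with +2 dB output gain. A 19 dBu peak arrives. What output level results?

A brickwall limiter is an ∞:1 compressor: any input above the ceiling is clamped to 3 dBu.
Output gain then adds 2 dB: 3 + 2 = 5 dBu.

5 dBu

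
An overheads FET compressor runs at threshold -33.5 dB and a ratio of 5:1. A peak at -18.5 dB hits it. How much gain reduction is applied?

Overshoot = -18.5 − (-33.5) = 15 dB.
A 5:1 ratio leaves 3 dB of that excess.
So the signal is attenuated by 15 − 3 = 12 dB.

12 dB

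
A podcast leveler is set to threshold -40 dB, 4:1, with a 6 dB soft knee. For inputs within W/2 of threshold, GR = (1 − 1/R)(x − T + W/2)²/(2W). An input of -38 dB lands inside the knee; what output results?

-39.5625 dB

x − T + W/2 = -38 − (-40) + 3 = 5.
GR = (1 − 1/4) × 5² / 12 = 0.75 × 25 / 12 = 1.5625 dB.
Output = -38 − 1.5625 = -39.5625 dB.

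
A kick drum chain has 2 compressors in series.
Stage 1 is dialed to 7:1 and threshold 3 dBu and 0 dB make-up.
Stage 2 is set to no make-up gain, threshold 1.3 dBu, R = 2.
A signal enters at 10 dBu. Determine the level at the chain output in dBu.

2.65 dBu

Stage 1: 10 dBu is 7 dB over 3 dBu; at 7:1 that becomes 1 dB over, giving 4 dBu.
Stage 2: overshoot 2.7 dB → 2.7/2 = 1.35 dB → 2.65 dBu.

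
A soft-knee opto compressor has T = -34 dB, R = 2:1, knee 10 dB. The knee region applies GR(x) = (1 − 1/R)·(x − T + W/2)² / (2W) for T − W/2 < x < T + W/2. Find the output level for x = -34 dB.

x − T + W/2 = -34 − (-34) + 5 = 5.
GR = (1 − 1/2) × 5² / 20 = 0.5 × 25 / 20 = 0.625 dB.
Output = -34 − 0.625 = -34.625 dB.

-34.625 dB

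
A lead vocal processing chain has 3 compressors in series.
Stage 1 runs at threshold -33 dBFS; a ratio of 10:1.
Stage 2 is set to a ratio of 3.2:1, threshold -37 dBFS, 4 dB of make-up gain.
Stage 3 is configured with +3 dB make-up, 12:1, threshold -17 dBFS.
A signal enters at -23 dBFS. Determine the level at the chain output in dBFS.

-28.4375 dBFS

Stage 1: 10 dB above -33 dBFS, reduced 10:1 to 1 dB above → -32 dBFS.
Stage 2: 5 dB above -37 dBFS, reduced 3.2:1 to 1.5625 dB above → -35.4375 dBFS; +4 dB make-up → -31.4375 dBFS.
Stage 3: -31.4375 dBFS is at or below the -17 dBFS threshold — no compression; make-up brings it to -28.4375 dBFS.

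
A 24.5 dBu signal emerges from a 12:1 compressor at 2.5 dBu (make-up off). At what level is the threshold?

Input is 24 dB above T (since output overshoot × R = input overshoot: (2.5 − T)·12 = 24.5 − T gives T = 0.5 dBu).
Check: 0.5 + (24.5 − 0.5)/12 = 0.5 + 2 = 2.5 dBu. ✓

0.5 dBu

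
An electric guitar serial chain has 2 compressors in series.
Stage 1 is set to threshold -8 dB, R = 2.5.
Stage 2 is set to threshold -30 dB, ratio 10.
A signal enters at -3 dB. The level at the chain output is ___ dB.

Stage 1: 5 dB above -8 dB, reduced 2.5:1 to 2 dB above → -6 dB.
Stage 2: 24 dB above -30 dB, reduced 10:1 to 2.4 dB above → -27.6 dB.

-27.6 dB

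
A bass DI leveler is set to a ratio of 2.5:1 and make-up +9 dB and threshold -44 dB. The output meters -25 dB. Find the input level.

-19 dB

Before make-up, the level was -25 − 9 = -34 dB.
That's 10 dB above the -44 dB threshold.
Before 2.5:1 compression the overshoot was 10 × 2.5 = 25 dB, so input = -44 + 25 = -19 dB.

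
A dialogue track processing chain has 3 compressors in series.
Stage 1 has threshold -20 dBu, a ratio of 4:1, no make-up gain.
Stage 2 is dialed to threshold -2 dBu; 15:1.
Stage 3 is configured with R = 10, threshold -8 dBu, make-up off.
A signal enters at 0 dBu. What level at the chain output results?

-15 dBu

Stage 1: 0 dBu is 20 dB over -20 dBu; at 4:1 that becomes 5 dB over, giving -15 dBu.
Stage 2: below threshold (-15 ≤ -2); passes unchanged; output -15 dBu.
Stage 3: -15 dBu ≤ -8 dBu, so stage 3 doesn't engage; output -15 dBu.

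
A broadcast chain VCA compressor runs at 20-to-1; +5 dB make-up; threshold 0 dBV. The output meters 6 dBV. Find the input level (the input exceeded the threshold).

Before make-up, the level was 6 − 5 = 1 dBV.
The compressed level sits 1 − 0 = 1 dB over threshold.
Undo the ratio: input overshoot = 1 × 20 = 20 dB, giving input = 20 dBV.

20 dBV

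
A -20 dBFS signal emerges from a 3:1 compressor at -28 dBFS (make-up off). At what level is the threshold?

Let T be the threshold. Output overshoot = (input overshoot)/R, so -28 − T = (-20 − T)/3.
3·(-28 − T) = -20 − T → 2·T = -84 − (-20) = -64.
T = -64/2 = -32 dBFS.

-32 dBFS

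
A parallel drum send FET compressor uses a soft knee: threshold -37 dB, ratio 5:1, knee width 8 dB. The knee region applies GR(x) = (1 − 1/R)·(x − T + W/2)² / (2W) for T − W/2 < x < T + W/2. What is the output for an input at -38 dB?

x − T + W/2 = -38 − (-37) + 4 = 3.
GR = (1 − 1/5) × 3² / 16 = 0.8 × 9 / 16 = 0.45 dB.
Output = -38 − 0.45 = -38.45 dB.

-38.45 dB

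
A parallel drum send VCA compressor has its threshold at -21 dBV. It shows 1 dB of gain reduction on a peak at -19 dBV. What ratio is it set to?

Input overshoot = -19 − (-21) = 2 dB.
Output overshoot = 2 − 1 = 1 dB.
Ratio = input overshoot / output overshoot = 2 / 1 = 2.

2:1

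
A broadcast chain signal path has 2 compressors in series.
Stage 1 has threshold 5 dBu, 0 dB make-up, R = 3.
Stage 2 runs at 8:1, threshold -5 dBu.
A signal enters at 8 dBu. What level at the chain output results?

Stage 1: 3 dB above 5 dBu, reduced 3:1 to 1 dB above → 6 dBu.
Stage 2: 6 dBu is 11 dB over -5 dBu; at 8:1 that becomes 1.375 dB over, giving -3.625 dBu.

-3.625 dBu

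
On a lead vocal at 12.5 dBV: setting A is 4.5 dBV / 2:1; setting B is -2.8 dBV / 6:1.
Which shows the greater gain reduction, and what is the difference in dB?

A: GR = 8 − 8/2 = 4 dB.
B: GR = 15.3 − 15.3/6 = 12.75 dB.
B applies 8.75 dB more gain reduction.

B, by 8.75 dB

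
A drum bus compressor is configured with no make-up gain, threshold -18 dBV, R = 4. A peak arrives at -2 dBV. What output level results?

The input is 16 dB above the -18 dBV threshold.
4:1 compression reduces that to 16/4 = 4 dB over.
Output = -18 + 4 = -14 dBV.

-14 dBV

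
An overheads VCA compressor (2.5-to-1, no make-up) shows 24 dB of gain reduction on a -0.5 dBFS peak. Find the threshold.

-40.5 dBFS

Let T be the threshold. Output overshoot = (input overshoot)/R, so -24.5 − T = (-0.5 − T)/2.5.
2.5·(-24.5 − T) = -0.5 − T → 1.5·T = -61.25 − (-0.5) = -60.75.
T = -60.75/1.5 = -40.5 dBFS.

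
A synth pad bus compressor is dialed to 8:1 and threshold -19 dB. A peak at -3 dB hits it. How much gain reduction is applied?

14 dB

-3 dB exceeds the threshold by 16 dB.
At 8:1, output sits 16/8 = 2 dB above threshold.
Gain reduction = 16 − 2 = 14 dB.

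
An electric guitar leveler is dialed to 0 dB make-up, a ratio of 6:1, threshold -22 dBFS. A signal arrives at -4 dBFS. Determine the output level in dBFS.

The input is 18 dB above the -22 dBFS threshold.
The 18 dB excess becomes 3 dB after 6:1 reduction.
Output = -22 + 3 = -19 dBFS.

-19 dBFS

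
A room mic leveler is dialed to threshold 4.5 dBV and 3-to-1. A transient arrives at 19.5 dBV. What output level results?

9.5 dBV

The input is 15 dB above the 4.5 dBV threshold.
The 15 dB excess becomes 5 dB after 3:1 reduction.
Output = 4.5 + 5 = 9.5 dBV.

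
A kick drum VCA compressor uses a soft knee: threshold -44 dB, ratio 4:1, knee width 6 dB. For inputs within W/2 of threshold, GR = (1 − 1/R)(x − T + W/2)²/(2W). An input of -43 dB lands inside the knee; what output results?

-44 dB

x − T + W/2 = -43 − (-44) + 3 = 4.
GR = (1 − 1/4) × 4² / 12 = 0.75 × 16 / 12 = 1 dB.
Output = -43 − 1 = -44 dB.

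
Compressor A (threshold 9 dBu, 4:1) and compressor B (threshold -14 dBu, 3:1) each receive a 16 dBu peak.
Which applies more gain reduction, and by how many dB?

B, by 14.75 dB

A: 7 dB over, compressed to 1.75 dB over, so 5.25 dB of GR.
B: 30 dB over, compressed to 10 dB over, so 20 dB of GR.
B reduces 14.75 dB more.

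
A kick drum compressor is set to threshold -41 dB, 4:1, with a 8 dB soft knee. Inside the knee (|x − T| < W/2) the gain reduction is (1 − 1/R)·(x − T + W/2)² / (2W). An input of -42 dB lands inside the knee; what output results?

x − T + W/2 = -42 − (-41) + 4 = 3.
GR = (1 − 1/4) × 3² / 16 = 0.75 × 9 / 16 = 0.421875 dB.
Output = -42 − 0.421875 = -42.421875 dB.

-42.421875 dB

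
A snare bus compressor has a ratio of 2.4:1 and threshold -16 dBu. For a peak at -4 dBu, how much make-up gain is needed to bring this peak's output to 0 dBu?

11 dB

Without make-up, output = threshold + overshoot/2.4 = -16 + 5 = -11 dBu.
Gap to target: 11 dB.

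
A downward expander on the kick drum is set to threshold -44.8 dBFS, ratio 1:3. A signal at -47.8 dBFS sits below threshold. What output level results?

Below threshold, a 1:3 expander applies gain = (3−1)×(T − x) of attenuation.
(3−1) × 3 = 6 dB, so output = -47.8 − 6 = -53.8 dBFS.

-53.8 dBFS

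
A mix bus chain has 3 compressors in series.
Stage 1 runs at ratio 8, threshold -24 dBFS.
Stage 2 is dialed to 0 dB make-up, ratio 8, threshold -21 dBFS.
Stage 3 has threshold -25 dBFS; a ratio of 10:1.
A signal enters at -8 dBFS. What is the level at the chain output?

Stage 1: 16 dB above -24 dBFS, reduced 8:1 to 2 dB above → -22 dBFS.
Stage 2: below threshold (-22 ≤ -21); passes unchanged; output -22 dBFS.
Stage 3: -22 dBFS is 3 dB over -25 dBFS; at 10:1 that becomes 0.3 dB over, giving -24.7 dBFS.

-24.7 dBFS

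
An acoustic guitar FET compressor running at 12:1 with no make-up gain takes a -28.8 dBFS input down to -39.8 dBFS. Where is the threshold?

-40.8 dBFS

Input is 12 dB above T (since output overshoot × R = input overshoot: (-39.8 − T)·12 = -28.8 − T gives T = -40.8 dBFS).
Check: -40.8 + (-28.8 − (-40.8))/12 = -40.8 + 1 = -39.8 dBFS. ✓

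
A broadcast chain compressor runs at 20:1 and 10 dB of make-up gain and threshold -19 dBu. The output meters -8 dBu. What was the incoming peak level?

Before make-up, the level was -8 − 10 = -18 dBu.
That's 1 dB above the -19 dBu threshold.
Before 20:1 compression the overshoot was 1 × 20 = 20 dB, so input = -19 + 20 = 1 dBu.

1 dBu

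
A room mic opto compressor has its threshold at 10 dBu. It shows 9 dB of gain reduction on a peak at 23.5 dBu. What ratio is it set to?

3:1

Input overshoot = 23.5 − 10 = 13.5 dB.
Output overshoot = 13.5 − 9 = 4.5 dB.
Ratio = input overshoot / output overshoot = 13.5 / 4.5 = 3.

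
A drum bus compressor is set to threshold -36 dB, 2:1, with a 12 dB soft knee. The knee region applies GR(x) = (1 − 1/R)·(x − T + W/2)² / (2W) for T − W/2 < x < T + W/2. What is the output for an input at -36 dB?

x − T + W/2 = -36 − (-36) + 6 = 6.
GR = (1 − 1/2) × 6² / 24 = 0.5 × 36 / 24 = 0.75 dB.
Output = -36 − 0.75 = -36.75 dB.

-36.75 dB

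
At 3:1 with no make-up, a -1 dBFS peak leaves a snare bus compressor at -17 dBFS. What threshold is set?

-25 dBFS

Let T be the threshold. Output overshoot = (input overshoot)/R, so -17 − T = (-1 − T)/3.
3·(-17 − T) = -1 − T → 2·T = -51 − (-1) = -50.
T = -50/2 = -25 dBFS.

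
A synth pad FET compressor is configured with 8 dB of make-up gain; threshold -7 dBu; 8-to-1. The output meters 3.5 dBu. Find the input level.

Before make-up, the level was 3.5 − 8 = -4.5 dBu.
The compressed level sits -4.5 − (-7) = 2.5 dB over threshold.
Input overshoot = R × output overshoot = 20 dB → input = -7 + 20 = 13 dBu.

13 dBu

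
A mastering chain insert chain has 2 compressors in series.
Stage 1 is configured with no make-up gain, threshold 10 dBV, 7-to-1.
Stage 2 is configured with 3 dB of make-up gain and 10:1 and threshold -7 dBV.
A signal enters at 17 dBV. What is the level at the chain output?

Stage 1: 17 dBV is 7 dB over 10 dBV; at 7:1 that becomes 1 dB over, giving 11 dBV.
Stage 2: 18 dB above -7 dBV, reduced 10:1 to 1.8 dB above → -5.2 dBV; +3 dB make-up → -2.2 dBV.

-2.2 dBV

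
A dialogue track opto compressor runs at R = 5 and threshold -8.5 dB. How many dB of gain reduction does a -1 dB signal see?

-1 dB exceeds the threshold by 7.5 dB.
At 5:1, output sits 7.5/5 = 1.5 dB above threshold.
GR = overshoot in − overshoot out = 7.5 − 1.5 = 6 dB.

6 dB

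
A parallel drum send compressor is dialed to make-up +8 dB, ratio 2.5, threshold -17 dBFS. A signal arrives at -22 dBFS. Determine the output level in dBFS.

-14 dBFS

-22 dBFS is 5 dB below the -17 dBFS threshold, so no gain reduction is applied.
Make-up gain adds 8 dB: -22 + 8 = -14 dBFS.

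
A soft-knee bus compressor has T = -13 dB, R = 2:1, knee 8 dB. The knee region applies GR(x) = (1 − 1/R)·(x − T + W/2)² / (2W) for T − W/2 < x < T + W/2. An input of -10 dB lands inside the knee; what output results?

x − T + W/2 = -10 − (-13) + 4 = 7.
GR = (1 − 1/2) × 7² / 16 = 0.5 × 49 / 16 = 1.53125 dB.
Output = -10 − 1.53125 = -11.53125 dB.

-11.53125 dB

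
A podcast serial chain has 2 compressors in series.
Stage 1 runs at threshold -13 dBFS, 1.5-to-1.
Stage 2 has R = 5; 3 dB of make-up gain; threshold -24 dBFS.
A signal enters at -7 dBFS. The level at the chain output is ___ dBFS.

-18 dBFS

Stage 1: 6 dB above -13 dBFS, reduced 1.5:1 to 4 dB above → -9 dBFS.
Stage 2: 15 dB above -24 dBFS, reduced 5:1 to 3 dB above → -21 dBFS; +3 dB make-up → -18 dBFS.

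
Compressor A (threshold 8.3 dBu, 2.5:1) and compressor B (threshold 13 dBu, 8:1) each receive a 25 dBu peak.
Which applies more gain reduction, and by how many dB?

A: GR = 16.7 − 16.7/2.5 = 10.02 dB.
B: GR = 12 − 12/8 = 10.5 dB.
Difference: 0.48 dB in favour of B.

B, by 0.48 dB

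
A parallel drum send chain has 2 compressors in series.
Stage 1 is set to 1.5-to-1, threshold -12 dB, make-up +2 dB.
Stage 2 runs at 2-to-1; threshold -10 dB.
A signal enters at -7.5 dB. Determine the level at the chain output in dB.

-8.5 dB

Stage 1: overshoot 4.5 dB → 4.5/1.5 = 3 dB → -9 dB; +2 dB make-up → -7 dB.
Stage 2: overshoot 3 dB → 3/2 = 1.5 dB → -8.5 dB.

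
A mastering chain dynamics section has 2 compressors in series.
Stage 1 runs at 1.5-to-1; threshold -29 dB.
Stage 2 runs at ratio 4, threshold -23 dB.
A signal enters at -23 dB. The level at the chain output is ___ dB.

Stage 1: overshoot 6 dB → 6/1.5 = 4 dB → -25 dB.
Stage 2: -25 dB ≤ -23 dB, so stage 2 doesn't engage; output -25 dB.

-25 dB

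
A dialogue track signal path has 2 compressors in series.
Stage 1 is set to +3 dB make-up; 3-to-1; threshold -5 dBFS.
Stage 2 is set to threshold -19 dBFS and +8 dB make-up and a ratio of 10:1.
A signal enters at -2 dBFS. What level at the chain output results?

-9.2 dBFS

Stage 1: overshoot 3 dB → 3/3 = 1 dB → -4 dBFS; +3 dB make-up → -1 dBFS.
Stage 2: -1 dBFS is 18 dB over -19 dBFS; at 10:1 that becomes 1.8 dB over, giving -17.2 dBFS; +8 dB make-up → -9.2 dBFS.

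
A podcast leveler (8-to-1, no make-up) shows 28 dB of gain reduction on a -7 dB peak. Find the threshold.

-39 dB

Input is 32 dB above T (since output overshoot × R = input overshoot: (-35 − T)·8 = -7 − T gives T = -39 dB).
Check: -39 + (-7 − (-39))/8 = -39 + 4 = -35 dB. ✓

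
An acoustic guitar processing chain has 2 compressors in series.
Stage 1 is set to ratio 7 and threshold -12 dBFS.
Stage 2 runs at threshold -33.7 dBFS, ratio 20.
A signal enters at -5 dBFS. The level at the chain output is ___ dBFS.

-32.565 dBFS

Stage 1: overshoot 7 dB → 7/7 = 1 dB → -11 dBFS.
Stage 2: 22.7 dB above -33.7 dBFS, reduced 20:1 to 1.135 dB above → -32.565 dBFS.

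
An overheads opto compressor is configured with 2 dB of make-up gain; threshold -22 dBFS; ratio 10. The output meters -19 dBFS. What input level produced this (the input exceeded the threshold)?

-12 dBFS

Stripping the +2 dB make-up gives -21 dBFS at the gain stage.
Post-compression overshoot = -21 − (-22) = 1 dB.
Input overshoot = R × output overshoot = 10 dB → input = -22 + 10 = -12 dBFS.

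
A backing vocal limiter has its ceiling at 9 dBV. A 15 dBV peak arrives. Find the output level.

9 dBV

The limiter clamps the peak to its 9 dBV ceiling.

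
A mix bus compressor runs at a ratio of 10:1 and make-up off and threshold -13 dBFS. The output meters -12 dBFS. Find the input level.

-3 dBFS

That's 1 dB above the -13 dBFS threshold.
Input overshoot = R × output overshoot = 10 dB → input = -13 + 10 = -3 dBFS.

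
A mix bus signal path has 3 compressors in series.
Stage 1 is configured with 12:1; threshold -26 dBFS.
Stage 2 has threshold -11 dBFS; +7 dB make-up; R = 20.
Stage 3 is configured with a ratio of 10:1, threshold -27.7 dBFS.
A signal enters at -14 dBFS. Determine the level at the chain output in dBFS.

-26.73 dBFS

Stage 1: -14 dBFS is 12 dB over -26 dBFS; at 12:1 that becomes 1 dB over, giving -25 dBFS.
Stage 2: -25 dBFS is at or below the -11 dBFS threshold — no compression; make-up brings it to -18 dBFS.
Stage 3: 9.7 dB above -27.7 dBFS, reduced 10:1 to 0.97 dB above → -26.73 dBFS.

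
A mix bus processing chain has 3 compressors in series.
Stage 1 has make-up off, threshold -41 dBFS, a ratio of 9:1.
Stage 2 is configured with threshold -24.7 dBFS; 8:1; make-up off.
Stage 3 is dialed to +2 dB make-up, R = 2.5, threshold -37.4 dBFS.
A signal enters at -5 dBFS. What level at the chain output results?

Stage 1: overshoot 36 dB → 36/9 = 4 dB → -37 dBFS.
Stage 2: -37 dBFS is at or below the -24.7 dBFS threshold — no compression; output -37 dBFS.
Stage 3: 0.4 dB above -37.4 dBFS, reduced 2.5:1 to 0.16 dB above → -37.24 dBFS; +2 dB make-up → -35.24 dBFS.

-35.24 dBFS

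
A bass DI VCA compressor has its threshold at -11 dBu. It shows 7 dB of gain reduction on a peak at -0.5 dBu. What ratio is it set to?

Input overshoot = -0.5 − (-11) = 10.5 dB.
Output overshoot = 10.5 − 7 = 3.5 dB.
Ratio = input overshoot / output overshoot = 10.5 / 3.5 = 3.

3:1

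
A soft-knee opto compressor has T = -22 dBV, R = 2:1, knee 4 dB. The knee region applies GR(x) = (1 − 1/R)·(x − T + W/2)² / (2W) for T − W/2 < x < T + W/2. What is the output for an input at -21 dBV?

-21.5625 dBV

x − T + W/2 = -21 − (-22) + 2 = 3.
GR = (1 − 1/2) × 3² / 8 = 0.5 × 9 / 8 = 0.5625 dB.
Output = -21 − 0.5625 = -21.5625 dBV.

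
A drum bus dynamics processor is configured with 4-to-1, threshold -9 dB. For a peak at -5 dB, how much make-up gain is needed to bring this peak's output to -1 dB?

Overshoot 4 dB → 4/4 = 1 dB after compression, so the compressed level is -9 + 1 = -8 dB.
Make-up = target − compressed = -1 − (-8) = 7 dB.

7 dB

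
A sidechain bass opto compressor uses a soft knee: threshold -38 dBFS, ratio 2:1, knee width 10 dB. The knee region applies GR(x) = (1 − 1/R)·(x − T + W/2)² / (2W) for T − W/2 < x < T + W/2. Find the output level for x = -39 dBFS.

x − T + W/2 = -39 − (-38) + 5 = 4.
GR = (1 − 1/2) × 4² / 20 = 0.5 × 16 / 20 = 0.4 dB.
Output = -39 − 0.4 = -39.4 dBFS.

-39.4 dBFS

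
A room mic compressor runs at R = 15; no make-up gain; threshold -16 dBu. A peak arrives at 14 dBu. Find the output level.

14 dBu sits 30 dB over threshold.
15:1 compression reduces that to 30/15 = 2 dB over.
That puts the output at -14 dBu.

-14 dBu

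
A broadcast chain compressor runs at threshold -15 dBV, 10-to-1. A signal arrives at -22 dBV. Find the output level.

-22 dBV is 7 dB below the -15 dBV threshold, so no gain reduction is applied.
Output = input = -22 dBV.

-22 dBV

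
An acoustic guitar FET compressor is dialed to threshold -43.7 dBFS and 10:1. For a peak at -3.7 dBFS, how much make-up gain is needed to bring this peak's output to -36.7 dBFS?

The peak compresses to -43.7 + 40/10 = -39.7 dBFS.
To reach -36.7 dBFS requires -36.7 − (-39.7) = 3 dB of make-up.

3 dB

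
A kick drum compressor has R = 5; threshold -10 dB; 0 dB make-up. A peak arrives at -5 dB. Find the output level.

-5 dB sits 5 dB over threshold.
At 5:1 the overshoot is divided by 5, leaving 1 dB above threshold.
That puts the output at -9 dB.

-9 dB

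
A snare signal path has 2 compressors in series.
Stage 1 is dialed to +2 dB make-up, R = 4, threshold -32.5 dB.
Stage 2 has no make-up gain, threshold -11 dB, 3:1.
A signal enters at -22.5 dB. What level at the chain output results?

-28 dB

Stage 1: 10 dB above -32.5 dB, reduced 4:1 to 2.5 dB above → -30 dB; +2 dB make-up → -28 dB.
Stage 2: -28 dB is at or below the -11 dB threshold — no compression; output -28 dB.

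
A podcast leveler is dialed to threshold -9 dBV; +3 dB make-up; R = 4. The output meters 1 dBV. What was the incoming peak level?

19 dBV

Stripping the +3 dB make-up gives -2 dBV at the gain stage.
The compressed level sits -2 − (-9) = 7 dB over threshold.
Before 4:1 compression the overshoot was 7 × 4 = 28 dB, so input = -9 + 28 = 19 dBV.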